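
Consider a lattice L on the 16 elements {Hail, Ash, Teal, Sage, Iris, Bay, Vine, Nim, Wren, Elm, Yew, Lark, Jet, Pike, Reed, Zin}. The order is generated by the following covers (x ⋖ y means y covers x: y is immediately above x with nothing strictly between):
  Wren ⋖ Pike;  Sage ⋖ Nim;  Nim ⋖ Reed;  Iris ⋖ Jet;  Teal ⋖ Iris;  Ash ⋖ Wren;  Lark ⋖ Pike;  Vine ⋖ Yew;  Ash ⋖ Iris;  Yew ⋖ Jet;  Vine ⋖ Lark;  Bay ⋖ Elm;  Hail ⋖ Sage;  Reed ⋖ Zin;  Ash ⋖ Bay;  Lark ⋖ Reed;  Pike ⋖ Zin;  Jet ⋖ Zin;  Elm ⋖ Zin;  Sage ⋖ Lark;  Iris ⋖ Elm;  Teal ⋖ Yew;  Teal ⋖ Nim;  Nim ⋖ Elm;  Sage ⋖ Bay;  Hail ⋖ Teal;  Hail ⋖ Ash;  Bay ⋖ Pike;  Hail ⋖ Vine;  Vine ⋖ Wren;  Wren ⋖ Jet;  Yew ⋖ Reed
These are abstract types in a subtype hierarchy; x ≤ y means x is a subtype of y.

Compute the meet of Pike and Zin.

Common lower bounds of {Pike, Zin}: Ash, Bay, Hail, Lark, Pike, Sage, Vine, Wren.
The greatest among these is Pike.

Pike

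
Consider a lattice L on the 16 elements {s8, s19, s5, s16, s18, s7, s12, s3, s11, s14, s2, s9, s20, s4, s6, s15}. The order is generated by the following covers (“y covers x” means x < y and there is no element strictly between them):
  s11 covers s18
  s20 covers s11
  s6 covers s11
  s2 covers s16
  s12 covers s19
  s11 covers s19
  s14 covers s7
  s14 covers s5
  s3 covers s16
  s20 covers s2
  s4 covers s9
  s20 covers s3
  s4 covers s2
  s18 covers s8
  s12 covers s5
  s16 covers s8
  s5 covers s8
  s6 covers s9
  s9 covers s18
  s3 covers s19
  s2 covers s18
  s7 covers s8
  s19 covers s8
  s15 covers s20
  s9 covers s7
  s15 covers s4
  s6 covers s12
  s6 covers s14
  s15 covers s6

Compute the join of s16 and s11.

s20

Common upper bounds of {s16, s11}: s15, s20.
The least among these is s20.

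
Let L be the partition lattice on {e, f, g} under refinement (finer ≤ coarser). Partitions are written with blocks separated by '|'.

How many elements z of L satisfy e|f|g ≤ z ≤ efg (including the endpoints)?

5

The interval [e|f|g, efg] = {efg, ef|g, eg|f, e|fg, e|f|g}, which has 5 elements.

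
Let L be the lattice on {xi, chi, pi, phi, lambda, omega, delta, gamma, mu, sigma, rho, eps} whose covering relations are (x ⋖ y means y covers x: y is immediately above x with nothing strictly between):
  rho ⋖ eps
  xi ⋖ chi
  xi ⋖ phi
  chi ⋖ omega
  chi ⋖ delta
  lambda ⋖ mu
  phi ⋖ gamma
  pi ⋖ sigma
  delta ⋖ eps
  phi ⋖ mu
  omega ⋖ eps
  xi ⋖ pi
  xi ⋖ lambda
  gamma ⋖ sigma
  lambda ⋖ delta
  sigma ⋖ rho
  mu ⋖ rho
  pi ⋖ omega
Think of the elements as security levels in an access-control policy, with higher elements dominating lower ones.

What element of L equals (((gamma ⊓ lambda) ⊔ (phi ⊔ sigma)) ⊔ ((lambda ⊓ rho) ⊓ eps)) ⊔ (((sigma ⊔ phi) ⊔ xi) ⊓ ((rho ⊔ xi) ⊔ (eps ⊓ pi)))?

rho

gamma ∧ lambda = xi
phi ∨ sigma = sigma
xi ∨ sigma = sigma
lambda ∧ rho = lambda
lambda ∧ eps = lambda
sigma ∨ lambda = rho
sigma ∨ phi = sigma
sigma ∨ xi = sigma
rho ∨ xi = rho
eps ∧ pi = pi
rho ∨ pi = rho
sigma ∧ rho = sigma
rho ∨ sigma = rho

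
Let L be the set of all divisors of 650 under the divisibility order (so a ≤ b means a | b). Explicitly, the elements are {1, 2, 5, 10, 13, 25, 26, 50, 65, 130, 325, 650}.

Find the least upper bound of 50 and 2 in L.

50

In the divisibility order, the join is the least common multiple: lcm(50, 2) = 50.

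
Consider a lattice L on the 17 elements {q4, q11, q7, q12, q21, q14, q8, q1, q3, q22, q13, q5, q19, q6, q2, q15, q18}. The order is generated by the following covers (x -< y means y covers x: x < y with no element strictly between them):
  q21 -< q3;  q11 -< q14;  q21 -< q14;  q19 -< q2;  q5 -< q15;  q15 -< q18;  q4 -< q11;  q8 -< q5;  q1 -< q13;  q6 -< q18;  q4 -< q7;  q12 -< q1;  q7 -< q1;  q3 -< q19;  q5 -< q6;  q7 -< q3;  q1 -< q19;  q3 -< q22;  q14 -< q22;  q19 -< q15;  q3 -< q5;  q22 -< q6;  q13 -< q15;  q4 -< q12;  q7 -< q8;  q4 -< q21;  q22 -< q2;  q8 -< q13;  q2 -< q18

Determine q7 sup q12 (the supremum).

q1

Common upper bounds of {q7, q12}: q1, q13, q15, q18, q19, q2.
The least among these is q1.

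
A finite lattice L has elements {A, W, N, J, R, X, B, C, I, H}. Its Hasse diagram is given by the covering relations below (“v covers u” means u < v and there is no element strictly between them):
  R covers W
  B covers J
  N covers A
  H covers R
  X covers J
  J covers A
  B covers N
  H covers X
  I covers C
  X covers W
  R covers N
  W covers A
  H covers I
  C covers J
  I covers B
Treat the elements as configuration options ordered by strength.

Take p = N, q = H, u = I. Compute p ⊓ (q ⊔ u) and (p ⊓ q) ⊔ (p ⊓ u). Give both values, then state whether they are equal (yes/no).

q ⊔ u = H, so p ⊓ (q ⊔ u) = N ⊓ H = N.
p ⊓ q = N and p ⊓ u = N, so (p ⊓ q) ⊔ (p ⊓ u) = N ⊔ N = N.
Equal: yes.

N; N; yes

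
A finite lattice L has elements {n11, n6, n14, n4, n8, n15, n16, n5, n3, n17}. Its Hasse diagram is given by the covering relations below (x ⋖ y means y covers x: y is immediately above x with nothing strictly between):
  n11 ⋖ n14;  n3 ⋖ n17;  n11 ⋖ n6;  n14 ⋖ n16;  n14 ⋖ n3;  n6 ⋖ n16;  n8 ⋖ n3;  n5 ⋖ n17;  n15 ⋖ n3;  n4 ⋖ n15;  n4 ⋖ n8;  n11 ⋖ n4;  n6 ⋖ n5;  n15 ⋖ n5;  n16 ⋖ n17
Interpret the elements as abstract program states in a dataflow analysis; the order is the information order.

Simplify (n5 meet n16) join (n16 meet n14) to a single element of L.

n16

n5 ∧ n16 = n6
n16 ∧ n14 = n14
n6 ∨ n14 = n16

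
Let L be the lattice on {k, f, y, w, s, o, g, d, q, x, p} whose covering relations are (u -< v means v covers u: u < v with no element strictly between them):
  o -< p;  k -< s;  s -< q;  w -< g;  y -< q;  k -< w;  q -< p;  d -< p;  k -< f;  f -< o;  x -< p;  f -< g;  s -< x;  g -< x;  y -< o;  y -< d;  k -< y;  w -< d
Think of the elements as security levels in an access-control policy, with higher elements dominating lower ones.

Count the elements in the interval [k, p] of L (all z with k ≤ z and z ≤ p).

11

The interval [k, p] = {d, f, g, k, o, p, q, s, w, x, y}, which has 11 elements.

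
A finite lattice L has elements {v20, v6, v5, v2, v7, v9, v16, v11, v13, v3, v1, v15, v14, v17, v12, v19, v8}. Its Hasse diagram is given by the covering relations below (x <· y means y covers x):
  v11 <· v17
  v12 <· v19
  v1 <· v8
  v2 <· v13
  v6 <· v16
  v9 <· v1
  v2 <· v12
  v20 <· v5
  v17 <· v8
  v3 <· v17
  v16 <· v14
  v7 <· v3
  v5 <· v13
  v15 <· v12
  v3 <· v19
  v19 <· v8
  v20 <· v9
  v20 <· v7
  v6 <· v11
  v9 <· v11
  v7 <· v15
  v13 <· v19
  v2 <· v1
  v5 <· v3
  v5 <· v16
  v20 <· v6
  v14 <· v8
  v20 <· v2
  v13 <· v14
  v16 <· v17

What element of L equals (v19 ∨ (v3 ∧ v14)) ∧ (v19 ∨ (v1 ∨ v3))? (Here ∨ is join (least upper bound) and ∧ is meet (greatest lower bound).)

v3 ∧ v14 = v5
v19 ∨ v5 = v19
v1 ∨ v3 = v8
v19 ∨ v8 = v8
v19 ∧ v8 = v19

v19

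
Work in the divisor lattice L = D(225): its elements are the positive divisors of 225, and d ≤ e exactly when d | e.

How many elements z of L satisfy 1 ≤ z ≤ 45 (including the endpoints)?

6

The interval [1, 45] = {1, 15, 3, 45, 5, 9}, which has 6 elements.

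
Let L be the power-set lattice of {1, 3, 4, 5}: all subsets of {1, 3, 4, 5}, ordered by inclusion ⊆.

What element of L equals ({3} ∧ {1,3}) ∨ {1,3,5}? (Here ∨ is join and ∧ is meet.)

{3} ∧ {1,3} = {3}
{3} ∨ {1,3,5} = {1,3,5}

{1,3,5}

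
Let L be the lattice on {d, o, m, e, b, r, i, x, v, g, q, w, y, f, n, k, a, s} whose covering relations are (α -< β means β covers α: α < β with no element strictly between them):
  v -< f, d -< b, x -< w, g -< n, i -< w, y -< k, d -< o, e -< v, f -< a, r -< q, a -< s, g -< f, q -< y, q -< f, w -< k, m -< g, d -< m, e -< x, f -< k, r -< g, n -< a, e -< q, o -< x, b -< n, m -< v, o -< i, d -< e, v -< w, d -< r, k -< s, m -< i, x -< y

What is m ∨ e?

Common upper bounds of {m, e}: a, f, k, s, v, w.
The least among these is v.

v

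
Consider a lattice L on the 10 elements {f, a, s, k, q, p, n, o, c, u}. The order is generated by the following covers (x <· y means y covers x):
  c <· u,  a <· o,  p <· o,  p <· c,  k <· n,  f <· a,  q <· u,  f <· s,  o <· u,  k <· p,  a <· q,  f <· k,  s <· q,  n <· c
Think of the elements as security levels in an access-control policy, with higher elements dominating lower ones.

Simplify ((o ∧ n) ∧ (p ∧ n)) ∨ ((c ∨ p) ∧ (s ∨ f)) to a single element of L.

k

o ∧ n = k
p ∧ n = k
k ∧ k = k
c ∨ p = c
s ∨ f = s
c ∧ s = f
k ∨ f = k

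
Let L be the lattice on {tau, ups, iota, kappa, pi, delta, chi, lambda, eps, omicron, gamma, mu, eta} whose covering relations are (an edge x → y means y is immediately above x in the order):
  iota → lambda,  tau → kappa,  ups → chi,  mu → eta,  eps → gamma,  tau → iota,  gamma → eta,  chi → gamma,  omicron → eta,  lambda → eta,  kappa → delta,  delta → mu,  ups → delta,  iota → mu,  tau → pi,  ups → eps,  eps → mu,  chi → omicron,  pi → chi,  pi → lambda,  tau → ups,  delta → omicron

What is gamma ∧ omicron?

chi

Common lower bounds of {gamma, omicron}: chi, pi, tau, ups.
The greatest among these is chi.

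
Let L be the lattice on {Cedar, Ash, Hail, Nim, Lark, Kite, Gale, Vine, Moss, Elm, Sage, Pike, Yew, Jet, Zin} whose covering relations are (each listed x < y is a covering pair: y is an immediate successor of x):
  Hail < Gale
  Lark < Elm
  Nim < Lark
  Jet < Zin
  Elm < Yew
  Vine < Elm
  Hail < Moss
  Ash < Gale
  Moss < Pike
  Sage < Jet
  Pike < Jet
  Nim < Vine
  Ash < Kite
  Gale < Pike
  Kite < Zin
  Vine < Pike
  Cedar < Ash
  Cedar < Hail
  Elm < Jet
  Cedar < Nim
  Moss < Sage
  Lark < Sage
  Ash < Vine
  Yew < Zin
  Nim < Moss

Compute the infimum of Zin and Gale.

Gale

Common lower bounds of {Zin, Gale}: Ash, Cedar, Gale, Hail.
The greatest among these is Gale.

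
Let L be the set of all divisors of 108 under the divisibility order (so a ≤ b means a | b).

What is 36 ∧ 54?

In the divisibility order, the meet is the greatest common divisor: gcd(36, 54) = 18.

18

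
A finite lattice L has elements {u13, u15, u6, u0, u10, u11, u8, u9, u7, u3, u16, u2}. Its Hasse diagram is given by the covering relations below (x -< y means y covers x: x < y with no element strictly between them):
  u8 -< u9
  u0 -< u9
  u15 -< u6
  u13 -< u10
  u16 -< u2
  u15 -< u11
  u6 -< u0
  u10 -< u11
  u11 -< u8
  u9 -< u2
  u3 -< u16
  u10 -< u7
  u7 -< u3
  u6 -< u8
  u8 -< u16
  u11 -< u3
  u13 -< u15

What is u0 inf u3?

u15

Common lower bounds of {u0, u3}: u13, u15.
The greatest among these is u15.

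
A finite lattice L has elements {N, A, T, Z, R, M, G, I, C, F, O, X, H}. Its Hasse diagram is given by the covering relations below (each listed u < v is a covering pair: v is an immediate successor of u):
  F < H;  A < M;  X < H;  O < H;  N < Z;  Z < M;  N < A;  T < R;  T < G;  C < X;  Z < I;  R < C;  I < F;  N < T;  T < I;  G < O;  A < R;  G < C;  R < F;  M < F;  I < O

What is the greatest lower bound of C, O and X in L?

G

Common lower bounds of {C, O, X}: G, N, T.
The greatest among these is G.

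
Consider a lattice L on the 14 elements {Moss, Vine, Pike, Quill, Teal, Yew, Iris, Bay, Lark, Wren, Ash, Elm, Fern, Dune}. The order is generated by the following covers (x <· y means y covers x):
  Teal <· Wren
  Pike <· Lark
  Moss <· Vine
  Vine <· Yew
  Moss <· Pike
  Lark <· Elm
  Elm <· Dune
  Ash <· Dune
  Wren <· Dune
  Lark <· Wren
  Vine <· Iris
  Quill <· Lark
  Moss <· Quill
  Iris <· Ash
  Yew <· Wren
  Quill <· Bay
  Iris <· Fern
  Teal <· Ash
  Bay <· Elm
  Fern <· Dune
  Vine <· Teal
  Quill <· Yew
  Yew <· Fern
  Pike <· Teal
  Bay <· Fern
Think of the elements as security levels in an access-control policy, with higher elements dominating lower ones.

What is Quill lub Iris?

Common upper bounds of {Quill, Iris}: Dune, Fern.
The least among these is Fern.

Fern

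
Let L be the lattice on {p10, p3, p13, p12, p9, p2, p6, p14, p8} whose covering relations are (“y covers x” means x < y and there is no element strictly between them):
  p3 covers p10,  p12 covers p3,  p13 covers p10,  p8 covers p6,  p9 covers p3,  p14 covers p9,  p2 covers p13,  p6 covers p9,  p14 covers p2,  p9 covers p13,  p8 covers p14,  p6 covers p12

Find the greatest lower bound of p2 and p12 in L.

p10

Common lower bounds of {p2, p12}: p10.
The greatest among these is p10.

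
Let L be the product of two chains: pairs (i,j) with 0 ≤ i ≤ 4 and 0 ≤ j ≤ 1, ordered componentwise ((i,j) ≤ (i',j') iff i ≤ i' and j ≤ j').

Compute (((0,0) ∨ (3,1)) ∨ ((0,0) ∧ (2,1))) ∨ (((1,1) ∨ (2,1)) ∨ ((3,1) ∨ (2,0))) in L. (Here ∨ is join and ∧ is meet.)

(3,1)

(0,0) ∨ (3,1) = (3,1)
(0,0) ∧ (2,1) = (0,0)
(3,1) ∨ (0,0) = (3,1)
(1,1) ∨ (2,1) = (2,1)
(3,1) ∨ (2,0) = (3,1)
(2,1) ∨ (3,1) = (3,1)
(3,1) ∨ (3,1) = (3,1)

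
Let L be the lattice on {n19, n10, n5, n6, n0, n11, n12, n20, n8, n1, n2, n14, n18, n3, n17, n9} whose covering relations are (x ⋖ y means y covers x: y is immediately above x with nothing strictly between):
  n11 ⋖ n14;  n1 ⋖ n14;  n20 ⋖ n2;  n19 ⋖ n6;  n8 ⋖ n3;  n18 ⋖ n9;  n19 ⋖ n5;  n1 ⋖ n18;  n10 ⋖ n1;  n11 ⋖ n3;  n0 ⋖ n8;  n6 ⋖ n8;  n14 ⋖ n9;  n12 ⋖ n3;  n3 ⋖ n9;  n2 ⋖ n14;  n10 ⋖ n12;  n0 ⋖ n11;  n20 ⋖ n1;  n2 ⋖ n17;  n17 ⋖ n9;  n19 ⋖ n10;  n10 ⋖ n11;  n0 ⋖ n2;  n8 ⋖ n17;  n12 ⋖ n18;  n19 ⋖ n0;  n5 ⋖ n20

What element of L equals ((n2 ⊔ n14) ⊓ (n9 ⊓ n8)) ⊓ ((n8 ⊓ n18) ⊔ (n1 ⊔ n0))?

n0

n2 ∨ n14 = n14
n9 ∧ n8 = n8
n14 ∧ n8 = n0
n8 ∧ n18 = n19
n1 ∨ n0 = n14
n19 ∨ n14 = n14
n0 ∧ n14 = n0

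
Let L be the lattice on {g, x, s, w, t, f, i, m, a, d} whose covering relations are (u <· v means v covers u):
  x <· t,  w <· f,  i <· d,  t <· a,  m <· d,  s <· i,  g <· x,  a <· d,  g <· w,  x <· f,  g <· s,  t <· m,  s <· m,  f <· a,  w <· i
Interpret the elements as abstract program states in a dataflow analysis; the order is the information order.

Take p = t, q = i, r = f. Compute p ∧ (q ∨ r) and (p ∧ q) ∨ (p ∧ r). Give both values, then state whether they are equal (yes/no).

t; x; no

q ∨ r = d, so p ∧ (q ∨ r) = t ∧ d = t.
p ∧ q = g and p ∧ r = x, so (p ∧ q) ∨ (p ∧ r) = g ∨ x = x.
Equal: no.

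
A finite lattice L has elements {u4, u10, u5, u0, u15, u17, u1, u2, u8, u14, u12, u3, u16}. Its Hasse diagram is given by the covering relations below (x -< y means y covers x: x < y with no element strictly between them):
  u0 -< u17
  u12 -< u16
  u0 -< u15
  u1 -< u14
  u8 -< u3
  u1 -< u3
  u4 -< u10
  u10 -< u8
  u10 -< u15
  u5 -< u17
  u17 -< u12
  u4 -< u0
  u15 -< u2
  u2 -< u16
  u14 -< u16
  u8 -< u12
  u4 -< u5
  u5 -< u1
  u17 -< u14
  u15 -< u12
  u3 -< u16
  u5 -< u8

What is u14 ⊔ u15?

u16

Common upper bounds of {u14, u15}: u16.
The least among these is u16.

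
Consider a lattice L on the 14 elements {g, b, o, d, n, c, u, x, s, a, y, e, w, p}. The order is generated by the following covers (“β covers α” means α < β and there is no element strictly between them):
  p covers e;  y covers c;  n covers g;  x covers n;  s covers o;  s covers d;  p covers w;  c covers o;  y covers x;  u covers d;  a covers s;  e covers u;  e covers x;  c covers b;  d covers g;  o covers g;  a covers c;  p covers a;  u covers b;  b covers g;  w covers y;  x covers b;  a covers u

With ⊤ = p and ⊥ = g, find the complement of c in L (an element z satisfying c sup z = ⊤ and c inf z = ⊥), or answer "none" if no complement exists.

none

For every candidate z, either c ∨ z ≠ p or c ∧ z ≠ g; no complement exists.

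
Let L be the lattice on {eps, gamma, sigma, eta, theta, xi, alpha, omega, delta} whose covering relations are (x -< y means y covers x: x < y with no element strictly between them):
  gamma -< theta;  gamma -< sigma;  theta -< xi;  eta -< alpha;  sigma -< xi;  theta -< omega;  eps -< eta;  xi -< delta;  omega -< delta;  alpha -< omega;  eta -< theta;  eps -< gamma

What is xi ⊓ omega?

Common lower bounds of {xi, omega}: eps, eta, gamma, theta.
The greatest among these is theta.

theta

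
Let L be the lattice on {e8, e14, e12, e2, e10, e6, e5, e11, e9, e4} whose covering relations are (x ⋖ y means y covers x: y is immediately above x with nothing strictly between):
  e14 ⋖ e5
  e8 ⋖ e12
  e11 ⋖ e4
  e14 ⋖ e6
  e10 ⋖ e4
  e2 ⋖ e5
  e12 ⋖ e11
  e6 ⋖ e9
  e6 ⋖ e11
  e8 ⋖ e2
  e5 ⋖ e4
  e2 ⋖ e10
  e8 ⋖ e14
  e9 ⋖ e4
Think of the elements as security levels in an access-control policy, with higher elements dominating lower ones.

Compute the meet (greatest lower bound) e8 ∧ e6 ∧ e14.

e8

Common lower bounds of {e8, e6, e14}: e8.
The greatest among these is e8.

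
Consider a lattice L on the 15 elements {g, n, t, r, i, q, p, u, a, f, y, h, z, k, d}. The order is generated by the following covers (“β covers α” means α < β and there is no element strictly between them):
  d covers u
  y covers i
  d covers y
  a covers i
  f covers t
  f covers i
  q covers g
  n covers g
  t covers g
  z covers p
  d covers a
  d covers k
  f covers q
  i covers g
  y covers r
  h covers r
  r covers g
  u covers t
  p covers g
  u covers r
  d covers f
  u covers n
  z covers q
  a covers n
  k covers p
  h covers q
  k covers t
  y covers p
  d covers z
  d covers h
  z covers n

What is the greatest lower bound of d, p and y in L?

Common lower bounds of {d, p, y}: g, p.
The greatest among these is p.

p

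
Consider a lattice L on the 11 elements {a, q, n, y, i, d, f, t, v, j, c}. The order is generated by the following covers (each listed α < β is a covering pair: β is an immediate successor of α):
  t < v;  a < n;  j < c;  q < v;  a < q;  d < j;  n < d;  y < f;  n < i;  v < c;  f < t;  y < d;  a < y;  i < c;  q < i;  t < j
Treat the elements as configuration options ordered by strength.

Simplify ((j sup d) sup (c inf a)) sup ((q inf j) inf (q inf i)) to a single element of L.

j

j ∨ d = j
c ∧ a = a
j ∨ a = j
q ∧ j = a
q ∧ i = q
a ∧ q = a
j ∨ a = j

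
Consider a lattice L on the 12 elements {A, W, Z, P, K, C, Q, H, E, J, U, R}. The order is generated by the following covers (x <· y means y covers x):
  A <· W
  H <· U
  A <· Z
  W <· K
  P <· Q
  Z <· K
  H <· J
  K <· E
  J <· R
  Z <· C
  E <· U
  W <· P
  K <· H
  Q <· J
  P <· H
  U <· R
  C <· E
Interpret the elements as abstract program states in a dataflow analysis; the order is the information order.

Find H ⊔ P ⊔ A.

H

Common upper bounds of {H, P, A}: H, J, R, U.
The least among these is H.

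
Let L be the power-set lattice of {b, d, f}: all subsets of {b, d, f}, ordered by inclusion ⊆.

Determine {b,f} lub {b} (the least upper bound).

Under ⊆, join is union: {b,f} ∪ {b} = {b,f}.

{b,f}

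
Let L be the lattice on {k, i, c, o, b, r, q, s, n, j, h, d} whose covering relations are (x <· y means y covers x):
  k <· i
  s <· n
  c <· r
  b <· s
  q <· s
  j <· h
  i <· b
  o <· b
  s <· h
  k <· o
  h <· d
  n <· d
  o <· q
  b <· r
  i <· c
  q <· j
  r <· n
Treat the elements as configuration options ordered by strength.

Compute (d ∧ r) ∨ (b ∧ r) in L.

r

d ∧ r = r
b ∧ r = b
r ∨ b = r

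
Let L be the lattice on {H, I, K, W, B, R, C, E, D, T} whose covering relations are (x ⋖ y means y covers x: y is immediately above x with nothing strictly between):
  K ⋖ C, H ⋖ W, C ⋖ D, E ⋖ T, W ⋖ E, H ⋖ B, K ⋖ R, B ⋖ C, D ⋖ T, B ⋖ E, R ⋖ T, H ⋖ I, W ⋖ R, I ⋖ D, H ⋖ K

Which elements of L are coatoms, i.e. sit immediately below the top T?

The coatoms are exactly the elements covered by T: D, E, R.

D, E, R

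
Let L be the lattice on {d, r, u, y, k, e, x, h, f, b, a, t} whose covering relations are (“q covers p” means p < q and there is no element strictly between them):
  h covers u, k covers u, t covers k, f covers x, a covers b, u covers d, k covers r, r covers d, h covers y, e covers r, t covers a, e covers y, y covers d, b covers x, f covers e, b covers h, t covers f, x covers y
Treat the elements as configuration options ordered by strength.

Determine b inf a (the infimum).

Common lower bounds of {b, a}: b, d, h, u, x, y.
The greatest among these is b.

b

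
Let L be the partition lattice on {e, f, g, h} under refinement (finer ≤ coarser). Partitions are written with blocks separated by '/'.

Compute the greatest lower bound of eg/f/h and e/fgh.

e/f/g/h

The meet (common refinement) of eg/f/h and e/fgh intersects blocks pairwise, giving e/f/g/h.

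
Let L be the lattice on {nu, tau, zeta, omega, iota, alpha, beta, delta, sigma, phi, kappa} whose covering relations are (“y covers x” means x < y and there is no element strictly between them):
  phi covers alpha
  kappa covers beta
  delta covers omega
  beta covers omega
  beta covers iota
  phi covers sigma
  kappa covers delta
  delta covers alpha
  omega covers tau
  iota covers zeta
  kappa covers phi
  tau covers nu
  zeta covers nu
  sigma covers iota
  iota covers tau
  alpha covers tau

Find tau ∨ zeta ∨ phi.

phi

Common upper bounds of {tau, zeta, phi}: kappa, phi.
The least among these is phi.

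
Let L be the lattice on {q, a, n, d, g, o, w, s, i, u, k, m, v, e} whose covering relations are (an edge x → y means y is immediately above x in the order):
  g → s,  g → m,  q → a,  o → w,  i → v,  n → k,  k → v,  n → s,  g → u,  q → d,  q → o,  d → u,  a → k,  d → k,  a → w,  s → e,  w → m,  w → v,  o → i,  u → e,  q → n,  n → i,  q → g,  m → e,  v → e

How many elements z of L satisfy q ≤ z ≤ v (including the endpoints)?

The interval [q, v] = {a, d, i, k, n, o, q, v, w}, which has 9 elements.

9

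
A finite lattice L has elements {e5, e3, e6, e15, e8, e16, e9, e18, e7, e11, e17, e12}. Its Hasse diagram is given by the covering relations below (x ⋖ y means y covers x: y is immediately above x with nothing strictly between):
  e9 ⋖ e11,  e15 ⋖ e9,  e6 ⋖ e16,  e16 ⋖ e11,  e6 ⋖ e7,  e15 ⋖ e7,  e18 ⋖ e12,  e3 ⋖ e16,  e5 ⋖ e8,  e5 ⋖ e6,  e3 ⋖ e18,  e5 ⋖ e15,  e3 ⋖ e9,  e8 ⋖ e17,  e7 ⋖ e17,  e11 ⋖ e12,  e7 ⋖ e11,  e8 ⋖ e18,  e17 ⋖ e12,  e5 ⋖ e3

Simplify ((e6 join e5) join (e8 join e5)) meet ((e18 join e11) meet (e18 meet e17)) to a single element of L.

e8

e6 ∨ e5 = e6
e8 ∨ e5 = e8
e6 ∨ e8 = e17
e18 ∨ e11 = e12
e18 ∧ e17 = e8
e12 ∧ e8 = e8
e17 ∧ e8 = e8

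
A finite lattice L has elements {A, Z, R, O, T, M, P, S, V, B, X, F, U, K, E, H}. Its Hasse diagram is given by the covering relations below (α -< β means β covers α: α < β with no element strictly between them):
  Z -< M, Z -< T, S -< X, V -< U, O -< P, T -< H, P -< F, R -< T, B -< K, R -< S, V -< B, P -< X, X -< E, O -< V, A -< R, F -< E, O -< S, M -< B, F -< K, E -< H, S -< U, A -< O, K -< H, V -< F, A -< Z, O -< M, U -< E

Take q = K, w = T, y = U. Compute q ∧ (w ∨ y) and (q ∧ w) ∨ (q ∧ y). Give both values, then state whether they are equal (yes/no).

w ∨ y = H, so q ∧ (w ∨ y) = K ∧ H = K.
q ∧ w = Z and q ∧ y = V, so (q ∧ w) ∨ (q ∧ y) = Z ∨ V = B.
Equal: no.

K; B; no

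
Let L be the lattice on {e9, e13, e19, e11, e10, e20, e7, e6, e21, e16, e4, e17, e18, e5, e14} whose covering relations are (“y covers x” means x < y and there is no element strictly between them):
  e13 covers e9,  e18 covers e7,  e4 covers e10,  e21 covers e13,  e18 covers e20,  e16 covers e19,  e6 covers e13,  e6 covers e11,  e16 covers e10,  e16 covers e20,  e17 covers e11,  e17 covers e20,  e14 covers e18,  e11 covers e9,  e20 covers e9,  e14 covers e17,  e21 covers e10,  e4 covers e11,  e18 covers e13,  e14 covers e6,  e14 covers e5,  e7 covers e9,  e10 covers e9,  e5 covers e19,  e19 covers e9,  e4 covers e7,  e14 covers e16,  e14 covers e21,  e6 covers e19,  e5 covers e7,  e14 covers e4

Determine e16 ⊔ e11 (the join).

Common upper bounds of {e16, e11}: e14.
The least among these is e14.

e14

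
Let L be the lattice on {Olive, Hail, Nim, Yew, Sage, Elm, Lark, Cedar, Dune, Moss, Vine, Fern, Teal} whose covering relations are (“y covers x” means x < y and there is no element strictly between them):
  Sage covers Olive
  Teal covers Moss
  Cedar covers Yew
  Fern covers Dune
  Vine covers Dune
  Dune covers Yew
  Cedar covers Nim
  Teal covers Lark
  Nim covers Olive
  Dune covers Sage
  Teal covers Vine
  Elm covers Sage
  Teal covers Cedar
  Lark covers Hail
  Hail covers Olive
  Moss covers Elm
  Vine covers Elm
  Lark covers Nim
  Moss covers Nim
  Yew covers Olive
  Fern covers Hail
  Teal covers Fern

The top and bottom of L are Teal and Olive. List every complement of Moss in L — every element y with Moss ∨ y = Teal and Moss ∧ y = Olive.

Hail, Yew

Need y with Moss ∨ y = Teal and Moss ∧ y = Olive.
Checking each element gives: Hail, Yew.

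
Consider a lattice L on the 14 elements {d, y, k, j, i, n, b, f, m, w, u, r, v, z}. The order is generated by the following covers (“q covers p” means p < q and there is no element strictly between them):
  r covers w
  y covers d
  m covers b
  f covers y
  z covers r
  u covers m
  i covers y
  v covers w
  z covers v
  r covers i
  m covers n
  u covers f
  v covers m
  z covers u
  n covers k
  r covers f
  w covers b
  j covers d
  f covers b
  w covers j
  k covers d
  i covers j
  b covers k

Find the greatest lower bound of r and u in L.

Common lower bounds of {r, u}: b, d, f, k, y.
The greatest among these is f.

f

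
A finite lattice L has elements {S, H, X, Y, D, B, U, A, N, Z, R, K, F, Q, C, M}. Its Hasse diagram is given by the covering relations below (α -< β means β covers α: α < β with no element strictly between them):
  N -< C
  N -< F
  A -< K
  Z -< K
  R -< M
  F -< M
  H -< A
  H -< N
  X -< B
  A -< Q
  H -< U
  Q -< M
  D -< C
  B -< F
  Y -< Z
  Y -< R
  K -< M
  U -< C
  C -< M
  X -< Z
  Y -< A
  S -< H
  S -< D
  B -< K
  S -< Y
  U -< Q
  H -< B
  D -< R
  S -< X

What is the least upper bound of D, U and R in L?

M

Common upper bounds of {D, U, R}: M.
The least among these is M.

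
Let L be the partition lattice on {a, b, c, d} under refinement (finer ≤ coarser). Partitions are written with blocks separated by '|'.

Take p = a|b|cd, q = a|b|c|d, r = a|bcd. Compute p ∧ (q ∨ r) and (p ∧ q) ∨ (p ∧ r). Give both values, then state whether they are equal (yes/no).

q ∨ r = a|bcd, so p ∧ (q ∨ r) = a|b|cd ∧ a|bcd = a|b|cd.
p ∧ q = a|b|c|d and p ∧ r = a|b|cd, so (p ∧ q) ∨ (p ∧ r) = a|b|c|d ∨ a|b|cd = a|b|cd.
Equal: yes.

a|b|cd; a|b|cd; yes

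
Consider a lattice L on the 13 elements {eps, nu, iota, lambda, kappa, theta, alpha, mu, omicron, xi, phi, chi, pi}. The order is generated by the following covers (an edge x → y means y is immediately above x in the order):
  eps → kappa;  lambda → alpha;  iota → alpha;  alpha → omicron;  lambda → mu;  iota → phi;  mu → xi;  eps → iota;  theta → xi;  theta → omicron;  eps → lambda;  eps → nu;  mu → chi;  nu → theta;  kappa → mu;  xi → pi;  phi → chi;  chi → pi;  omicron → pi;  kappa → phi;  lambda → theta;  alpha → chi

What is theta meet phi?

Common lower bounds of {theta, phi}: eps.
The greatest among these is eps.

eps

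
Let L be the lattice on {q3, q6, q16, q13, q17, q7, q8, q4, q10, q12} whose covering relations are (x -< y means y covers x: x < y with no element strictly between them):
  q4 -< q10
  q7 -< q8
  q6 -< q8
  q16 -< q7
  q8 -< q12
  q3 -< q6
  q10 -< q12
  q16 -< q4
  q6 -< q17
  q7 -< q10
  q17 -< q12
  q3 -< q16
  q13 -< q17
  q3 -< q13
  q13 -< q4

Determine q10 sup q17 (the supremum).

q12

Common upper bounds of {q10, q17}: q12.
The least among these is q12.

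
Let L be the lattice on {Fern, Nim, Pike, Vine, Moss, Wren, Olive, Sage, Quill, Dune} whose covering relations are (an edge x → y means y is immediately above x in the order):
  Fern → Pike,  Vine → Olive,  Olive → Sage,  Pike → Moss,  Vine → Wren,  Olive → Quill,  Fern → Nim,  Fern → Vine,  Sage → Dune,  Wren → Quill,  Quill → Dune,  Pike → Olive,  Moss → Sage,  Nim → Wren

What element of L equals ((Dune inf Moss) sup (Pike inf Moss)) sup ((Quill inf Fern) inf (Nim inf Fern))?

Dune ∧ Moss = Moss
Pike ∧ Moss = Pike
Moss ∨ Pike = Moss
Quill ∧ Fern = Fern
Nim ∧ Fern = Fern
Fern ∧ Fern = Fern
Moss ∨ Fern = Moss

Moss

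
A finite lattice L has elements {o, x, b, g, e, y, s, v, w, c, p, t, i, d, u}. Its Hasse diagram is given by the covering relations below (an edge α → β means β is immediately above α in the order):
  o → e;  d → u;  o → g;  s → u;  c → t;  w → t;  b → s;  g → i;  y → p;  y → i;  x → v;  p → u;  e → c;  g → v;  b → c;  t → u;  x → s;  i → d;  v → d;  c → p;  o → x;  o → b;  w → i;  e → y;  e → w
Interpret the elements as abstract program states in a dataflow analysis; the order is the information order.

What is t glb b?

b

Common lower bounds of {t, b}: b, o.
The greatest among these is b.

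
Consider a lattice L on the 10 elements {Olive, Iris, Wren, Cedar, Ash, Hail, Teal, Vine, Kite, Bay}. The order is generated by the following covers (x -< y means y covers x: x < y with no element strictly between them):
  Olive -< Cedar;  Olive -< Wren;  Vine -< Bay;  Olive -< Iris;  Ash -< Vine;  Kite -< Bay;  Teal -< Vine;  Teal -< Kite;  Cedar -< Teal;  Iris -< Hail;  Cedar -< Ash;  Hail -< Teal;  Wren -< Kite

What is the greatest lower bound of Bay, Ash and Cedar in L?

Common lower bounds of {Bay, Ash, Cedar}: Cedar, Olive.
The greatest among these is Cedar.

Cedar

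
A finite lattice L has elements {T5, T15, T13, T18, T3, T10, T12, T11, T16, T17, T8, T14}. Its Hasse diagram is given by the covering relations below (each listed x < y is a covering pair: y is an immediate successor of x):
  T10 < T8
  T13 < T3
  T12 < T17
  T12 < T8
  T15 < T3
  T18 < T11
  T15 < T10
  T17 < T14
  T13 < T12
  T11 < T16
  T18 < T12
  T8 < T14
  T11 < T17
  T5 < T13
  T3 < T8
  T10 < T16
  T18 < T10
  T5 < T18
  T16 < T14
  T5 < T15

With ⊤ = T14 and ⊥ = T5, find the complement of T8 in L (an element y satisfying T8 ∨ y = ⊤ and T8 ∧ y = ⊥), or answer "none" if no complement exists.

none

For every candidate y, either T8 ∨ y ≠ T14 or T8 ∧ y ≠ T5; no complement exists.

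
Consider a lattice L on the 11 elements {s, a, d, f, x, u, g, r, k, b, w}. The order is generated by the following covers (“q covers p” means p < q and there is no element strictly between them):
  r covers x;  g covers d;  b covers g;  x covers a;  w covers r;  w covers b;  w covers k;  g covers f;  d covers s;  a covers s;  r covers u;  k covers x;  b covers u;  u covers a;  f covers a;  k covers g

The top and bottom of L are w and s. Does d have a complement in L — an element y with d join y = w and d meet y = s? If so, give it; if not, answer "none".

r

Need y with d ∨ y = w and d ∧ y = s.
Checking each element gives: r.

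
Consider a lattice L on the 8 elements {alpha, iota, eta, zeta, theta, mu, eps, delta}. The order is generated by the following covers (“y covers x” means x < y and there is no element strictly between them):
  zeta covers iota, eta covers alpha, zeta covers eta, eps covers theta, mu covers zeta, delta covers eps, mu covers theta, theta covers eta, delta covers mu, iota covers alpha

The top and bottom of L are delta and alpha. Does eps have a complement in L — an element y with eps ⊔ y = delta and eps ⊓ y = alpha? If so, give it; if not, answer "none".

Need y with eps ∨ y = delta and eps ∧ y = alpha.
Checking each element gives: iota.

iota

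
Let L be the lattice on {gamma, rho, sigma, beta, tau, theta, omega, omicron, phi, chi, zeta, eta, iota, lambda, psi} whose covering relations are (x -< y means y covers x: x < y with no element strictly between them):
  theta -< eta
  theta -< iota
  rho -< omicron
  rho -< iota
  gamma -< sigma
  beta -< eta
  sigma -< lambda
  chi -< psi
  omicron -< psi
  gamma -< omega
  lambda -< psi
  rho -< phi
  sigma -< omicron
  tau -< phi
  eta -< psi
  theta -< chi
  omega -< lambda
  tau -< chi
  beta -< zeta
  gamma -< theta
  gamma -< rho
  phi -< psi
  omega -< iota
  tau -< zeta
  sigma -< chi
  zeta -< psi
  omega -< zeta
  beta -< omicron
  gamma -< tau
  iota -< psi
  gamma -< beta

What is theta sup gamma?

Common upper bounds of {theta, gamma}: chi, eta, iota, psi, theta.
The least among these is theta.

theta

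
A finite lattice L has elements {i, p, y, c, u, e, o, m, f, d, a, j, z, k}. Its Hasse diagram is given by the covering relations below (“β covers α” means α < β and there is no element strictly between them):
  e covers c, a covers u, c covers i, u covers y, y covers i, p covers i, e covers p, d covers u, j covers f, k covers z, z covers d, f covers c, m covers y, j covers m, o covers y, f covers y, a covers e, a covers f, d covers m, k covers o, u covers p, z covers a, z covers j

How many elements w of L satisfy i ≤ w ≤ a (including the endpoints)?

The interval [i, a] = {a, c, e, f, i, p, u, y}, which has 8 elements.

8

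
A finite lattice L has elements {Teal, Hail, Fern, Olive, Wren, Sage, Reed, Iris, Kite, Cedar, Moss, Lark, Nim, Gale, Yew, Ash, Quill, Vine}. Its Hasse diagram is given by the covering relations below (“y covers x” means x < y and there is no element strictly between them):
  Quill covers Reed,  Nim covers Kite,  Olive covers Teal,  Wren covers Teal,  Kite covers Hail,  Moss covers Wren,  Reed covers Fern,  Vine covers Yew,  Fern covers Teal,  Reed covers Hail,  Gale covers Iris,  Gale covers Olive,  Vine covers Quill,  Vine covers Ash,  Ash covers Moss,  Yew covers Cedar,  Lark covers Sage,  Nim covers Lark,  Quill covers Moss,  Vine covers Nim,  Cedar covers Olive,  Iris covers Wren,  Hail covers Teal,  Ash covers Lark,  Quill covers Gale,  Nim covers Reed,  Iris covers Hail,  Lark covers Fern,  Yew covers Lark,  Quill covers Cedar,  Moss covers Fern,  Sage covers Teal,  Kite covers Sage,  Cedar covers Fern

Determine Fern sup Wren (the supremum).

Moss

Common upper bounds of {Fern, Wren}: Ash, Moss, Quill, Vine.
The least among these is Moss.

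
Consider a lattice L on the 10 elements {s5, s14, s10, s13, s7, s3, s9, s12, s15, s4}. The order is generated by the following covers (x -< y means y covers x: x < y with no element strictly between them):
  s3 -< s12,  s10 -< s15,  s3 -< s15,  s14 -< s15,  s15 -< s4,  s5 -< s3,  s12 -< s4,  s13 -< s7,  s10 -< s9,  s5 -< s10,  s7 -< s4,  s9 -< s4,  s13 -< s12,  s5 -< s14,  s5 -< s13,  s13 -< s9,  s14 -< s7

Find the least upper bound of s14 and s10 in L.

Common upper bounds of {s14, s10}: s15, s4.
The least among these is s15.

s15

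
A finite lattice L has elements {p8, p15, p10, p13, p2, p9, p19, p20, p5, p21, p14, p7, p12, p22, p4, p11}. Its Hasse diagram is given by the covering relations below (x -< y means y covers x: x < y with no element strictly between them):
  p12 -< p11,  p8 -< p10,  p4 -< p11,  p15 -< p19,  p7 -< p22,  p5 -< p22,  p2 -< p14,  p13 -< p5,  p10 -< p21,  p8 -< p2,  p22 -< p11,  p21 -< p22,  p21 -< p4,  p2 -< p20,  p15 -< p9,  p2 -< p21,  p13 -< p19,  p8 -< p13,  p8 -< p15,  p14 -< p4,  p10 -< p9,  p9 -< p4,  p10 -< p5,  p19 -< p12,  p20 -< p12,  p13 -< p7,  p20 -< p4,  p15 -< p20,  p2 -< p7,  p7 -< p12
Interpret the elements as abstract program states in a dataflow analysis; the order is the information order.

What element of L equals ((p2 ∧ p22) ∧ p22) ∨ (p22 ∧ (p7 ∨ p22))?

p2 ∧ p22 = p2
p2 ∧ p22 = p2
p7 ∨ p22 = p22
p22 ∧ p22 = p22
p2 ∨ p22 = p22

p22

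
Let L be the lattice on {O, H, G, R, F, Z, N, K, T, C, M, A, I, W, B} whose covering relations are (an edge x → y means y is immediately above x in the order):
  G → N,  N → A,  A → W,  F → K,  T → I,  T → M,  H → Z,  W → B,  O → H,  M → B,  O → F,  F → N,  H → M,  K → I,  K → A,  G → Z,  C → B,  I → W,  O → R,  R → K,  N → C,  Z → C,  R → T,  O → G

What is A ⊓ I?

Common lower bounds of {A, I}: F, K, O, R.
The greatest among these is K.

K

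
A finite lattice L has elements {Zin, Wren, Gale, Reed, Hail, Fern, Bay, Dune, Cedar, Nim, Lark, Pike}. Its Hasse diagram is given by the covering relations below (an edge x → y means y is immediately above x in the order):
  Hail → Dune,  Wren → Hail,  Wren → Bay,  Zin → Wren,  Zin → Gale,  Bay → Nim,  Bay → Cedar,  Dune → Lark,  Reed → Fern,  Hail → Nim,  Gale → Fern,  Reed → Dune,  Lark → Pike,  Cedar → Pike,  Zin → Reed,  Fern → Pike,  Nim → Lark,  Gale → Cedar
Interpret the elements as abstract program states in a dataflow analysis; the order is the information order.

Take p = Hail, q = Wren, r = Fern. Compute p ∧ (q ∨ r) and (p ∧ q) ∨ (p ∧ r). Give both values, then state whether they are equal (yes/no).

Hail; Wren; no

q ∨ r = Pike, so p ∧ (q ∨ r) = Hail ∧ Pike = Hail.
p ∧ q = Wren and p ∧ r = Zin, so (p ∧ q) ∨ (p ∧ r) = Wren ∨ Zin = Wren.
Equal: no.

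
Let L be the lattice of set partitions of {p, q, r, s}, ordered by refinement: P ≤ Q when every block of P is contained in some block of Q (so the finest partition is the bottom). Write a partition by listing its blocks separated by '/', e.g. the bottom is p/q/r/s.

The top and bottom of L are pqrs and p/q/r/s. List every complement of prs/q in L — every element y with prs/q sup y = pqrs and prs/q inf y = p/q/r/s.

Need y with prs/q ∨ y = pqrs and prs/q ∧ y = p/q/r/s.
Checking each element gives: p/qr/s, p/qs/r, pq/r/s.

p/qr/s, p/qs/r, pq/r/s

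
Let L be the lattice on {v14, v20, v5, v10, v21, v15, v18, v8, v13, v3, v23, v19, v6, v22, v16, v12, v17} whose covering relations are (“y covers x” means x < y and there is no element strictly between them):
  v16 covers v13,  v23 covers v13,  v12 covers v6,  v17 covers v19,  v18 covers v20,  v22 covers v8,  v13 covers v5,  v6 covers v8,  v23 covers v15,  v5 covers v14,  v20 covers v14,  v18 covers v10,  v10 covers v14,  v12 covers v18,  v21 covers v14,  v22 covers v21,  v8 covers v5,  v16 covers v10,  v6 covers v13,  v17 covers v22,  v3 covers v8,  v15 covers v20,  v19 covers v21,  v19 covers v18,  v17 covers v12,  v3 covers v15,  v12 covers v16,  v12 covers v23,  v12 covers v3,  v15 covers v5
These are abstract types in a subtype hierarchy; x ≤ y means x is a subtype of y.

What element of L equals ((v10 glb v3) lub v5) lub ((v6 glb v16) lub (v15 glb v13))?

v13

v10 ∧ v3 = v14
v14 ∨ v5 = v5
v6 ∧ v16 = v13
v15 ∧ v13 = v5
v13 ∨ v5 = v13
v5 ∨ v13 = v13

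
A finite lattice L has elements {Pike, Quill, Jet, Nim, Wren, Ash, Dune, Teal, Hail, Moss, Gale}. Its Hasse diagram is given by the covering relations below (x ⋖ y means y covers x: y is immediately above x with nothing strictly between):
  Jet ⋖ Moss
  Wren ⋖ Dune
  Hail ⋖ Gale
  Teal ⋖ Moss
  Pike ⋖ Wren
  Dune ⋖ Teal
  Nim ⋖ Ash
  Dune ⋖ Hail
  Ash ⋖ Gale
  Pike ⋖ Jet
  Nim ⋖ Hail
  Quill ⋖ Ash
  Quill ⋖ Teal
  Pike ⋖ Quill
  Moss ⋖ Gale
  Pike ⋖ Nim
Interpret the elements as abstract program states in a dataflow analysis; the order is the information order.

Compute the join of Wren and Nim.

Common upper bounds of {Wren, Nim}: Gale, Hail.
The least among these is Hail.

Hail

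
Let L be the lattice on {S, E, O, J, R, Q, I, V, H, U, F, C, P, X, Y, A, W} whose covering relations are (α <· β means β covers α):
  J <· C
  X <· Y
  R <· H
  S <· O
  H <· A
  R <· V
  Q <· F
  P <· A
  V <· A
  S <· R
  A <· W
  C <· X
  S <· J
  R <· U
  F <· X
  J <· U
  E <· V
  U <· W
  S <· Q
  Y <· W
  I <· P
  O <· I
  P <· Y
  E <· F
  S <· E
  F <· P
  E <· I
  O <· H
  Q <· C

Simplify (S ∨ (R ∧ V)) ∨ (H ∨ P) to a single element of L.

R ∧ V = R
S ∨ R = R
H ∨ P = A
R ∨ A = A

A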